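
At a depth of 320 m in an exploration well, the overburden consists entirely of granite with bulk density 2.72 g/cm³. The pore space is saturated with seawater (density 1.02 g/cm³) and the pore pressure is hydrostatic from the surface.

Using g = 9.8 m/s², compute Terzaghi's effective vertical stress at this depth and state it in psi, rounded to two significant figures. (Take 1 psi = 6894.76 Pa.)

Overburden (lithostatic) stress σ_v:
granite: 2720 kg/m³ × 9.8 m/s² × 320 m = 8.530×10^6 Pa = 8.530 MPa
Pore pressure P_p = 1020 kg/m³ × 9.8 m/s² × 320 m = 3.199×10^6 Pa = 3.199 MPa
Effective stress σ' = σ_v − P_p = 8.530 − 3.199 = 5.3312 MPa = 773.23 psi

770 psi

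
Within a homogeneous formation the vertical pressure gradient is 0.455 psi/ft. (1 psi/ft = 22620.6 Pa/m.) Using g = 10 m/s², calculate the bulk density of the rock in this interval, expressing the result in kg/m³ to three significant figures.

ρ = (dP/dz)/g = 0.455 psi/ft / 10 m/s² = 10292 Pa/m / 10 m/s² = 1029.2 kg/m³

1030 kg/m³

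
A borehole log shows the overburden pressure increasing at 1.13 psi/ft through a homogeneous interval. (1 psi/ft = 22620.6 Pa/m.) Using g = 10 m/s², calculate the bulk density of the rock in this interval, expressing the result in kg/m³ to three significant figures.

2560 kg/m³

ρ = (dP/dz)/g = 1.13 psi/ft / 10 m/s² = 25561 Pa/m / 10 m/s² = 2556.1 kg/m³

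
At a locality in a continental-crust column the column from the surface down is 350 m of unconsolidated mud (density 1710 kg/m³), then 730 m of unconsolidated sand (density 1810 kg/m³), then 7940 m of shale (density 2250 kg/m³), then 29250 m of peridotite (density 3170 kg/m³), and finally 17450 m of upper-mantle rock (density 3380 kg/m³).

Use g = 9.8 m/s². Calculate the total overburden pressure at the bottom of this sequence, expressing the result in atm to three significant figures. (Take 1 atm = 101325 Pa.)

unconsolidated mud: 1710 kg/m³ × 9.8 m/s² × 350 m = 5.865×10^6 Pa = 57.89 atm
unconsolidated sand: 1810 kg/m³ × 9.8 m/s² × 730 m = 1.295×10^7 Pa = 127.8 atm
shale: 2250 kg/m³ × 9.8 m/s² × 7940 m = 1.751×10^8 Pa = 1728 atm
peridotite: 3170 kg/m³ × 9.8 m/s² × 29250 m = 9.087×10^8 Pa = 8968 atm
upper-mantle rock: 3380 kg/m³ × 9.8 m/s² × 17450 m = 5.780×10^8 Pa = 5705 atm
Total = 57.89 + 127.8 + 1728 + 8968 + 5705 = 16586 atm

16600 atm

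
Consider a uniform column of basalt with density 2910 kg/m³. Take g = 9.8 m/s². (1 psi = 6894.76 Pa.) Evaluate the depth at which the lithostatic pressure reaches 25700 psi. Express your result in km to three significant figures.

6.21 km

h = P/(ρg) = 25700 psi / (2910 kg/m³ × 9.8 m/s²) = 1.772×10^8 Pa / 28518 Pa/m = 6213.5 m
= 6.2135 km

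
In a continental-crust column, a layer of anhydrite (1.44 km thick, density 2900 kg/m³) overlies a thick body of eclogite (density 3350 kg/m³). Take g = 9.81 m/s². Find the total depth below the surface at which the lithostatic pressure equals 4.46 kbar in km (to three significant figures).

13.8 km

Pressure at base of upper layers: 2900×9.81×1440 = 4.097×10^7 Pa = 0.4097 kbar
Remaining pressure to be supplied by eclogite: 4.460×10^8 − 4.097×10^7 = 4.050×10^8 Pa
Additional depth in eclogite = 4.050×10^8 Pa / (3350 kg/m³ × 9.81 m/s²) = 12325 m
Total depth = 1440 m + 12325 m = 13765 m
= 13.765 km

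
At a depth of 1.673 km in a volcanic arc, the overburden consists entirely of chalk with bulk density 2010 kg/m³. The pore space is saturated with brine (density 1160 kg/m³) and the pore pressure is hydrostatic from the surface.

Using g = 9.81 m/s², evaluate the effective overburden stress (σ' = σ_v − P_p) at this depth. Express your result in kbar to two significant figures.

0.14 kbar

Overburden (lithostatic) stress σ_v:
chalk: 2010 kg/m³ × 9.81 m/s² × 1673 m = 3.299×10^7 Pa = 32.99 MPa
Pore pressure P_p = 1160 kg/m³ × 9.81 m/s² × 1673 m = 1.904×10^7 Pa = 19.04 MPa
Effective stress σ' = σ_v − P_p = 32.99 − 19.04 = 13.950 MPa = 0.13950 kbar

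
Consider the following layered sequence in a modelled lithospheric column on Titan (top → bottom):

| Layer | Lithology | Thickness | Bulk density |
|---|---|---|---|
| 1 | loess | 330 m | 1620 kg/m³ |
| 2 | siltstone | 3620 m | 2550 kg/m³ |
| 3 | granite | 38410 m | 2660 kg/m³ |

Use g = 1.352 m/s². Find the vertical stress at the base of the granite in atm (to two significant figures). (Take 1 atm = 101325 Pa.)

loess: 1620 kg/m³ × 1.352 m/s² × 330 m = 7.228×10^5 Pa = 7.133 atm
siltstone: 2550 kg/m³ × 1.352 m/s² × 3620 m = 1.248×10^7 Pa = 123.2 atm
granite: 2660 kg/m³ × 1.352 m/s² × 38410 m = 1.381×10^8 Pa = 1363 atm
Total = 7.133 + 123.2 + 1363 = 1493.6 atm

1500 atm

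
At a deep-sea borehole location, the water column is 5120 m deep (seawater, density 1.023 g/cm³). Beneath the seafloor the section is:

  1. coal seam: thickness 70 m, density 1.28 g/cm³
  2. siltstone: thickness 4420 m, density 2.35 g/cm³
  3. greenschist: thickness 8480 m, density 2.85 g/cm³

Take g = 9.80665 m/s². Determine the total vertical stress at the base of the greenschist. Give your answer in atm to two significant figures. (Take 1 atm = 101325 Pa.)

seawater: 1023 kg/m³ × 9.80665 m/s² × 5120 m = 5.136×10^7 Pa = 506.9 atm
coal seam: 1280 kg/m³ × 9.80665 m/s² × 70 m = 8.787×10^5 Pa = 8.672 atm
siltstone: 2350 kg/m³ × 9.80665 m/s² × 4420 m = 1.019×10^8 Pa = 1005 atm
greenschist: 2850 kg/m³ × 9.80665 m/s² × 8480 m = 2.370×10^8 Pa = 2339 atm
Total = 506.9 + 8.672 + 1005 + 2339 = 3860.0 atm

3900 atm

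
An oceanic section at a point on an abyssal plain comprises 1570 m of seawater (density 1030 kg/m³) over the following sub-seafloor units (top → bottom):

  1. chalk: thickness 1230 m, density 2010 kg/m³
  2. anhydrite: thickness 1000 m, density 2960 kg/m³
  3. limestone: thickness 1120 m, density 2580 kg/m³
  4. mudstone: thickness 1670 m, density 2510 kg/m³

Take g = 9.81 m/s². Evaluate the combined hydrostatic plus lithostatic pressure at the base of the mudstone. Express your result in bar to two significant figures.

1400 bar

seawater: 1030 kg/m³ × 9.81 m/s² × 1570 m = 1.586×10^7 Pa = 158.6 bar
chalk: 2010 kg/m³ × 9.81 m/s² × 1230 m = 2.425×10^7 Pa = 242.5 bar
anhydrite: 2960 kg/m³ × 9.81 m/s² × 1000 m = 2.904×10^7 Pa = 290.4 bar
limestone: 2580 kg/m³ × 9.81 m/s² × 1120 m = 2.835×10^7 Pa = 283.5 bar
mudstone: 2510 kg/m³ × 9.81 m/s² × 1670 m = 4.112×10^7 Pa = 411.2 bar
Total = 158.6 + 242.5 + 290.4 + 283.5 + 411.2 = 1386.2 bar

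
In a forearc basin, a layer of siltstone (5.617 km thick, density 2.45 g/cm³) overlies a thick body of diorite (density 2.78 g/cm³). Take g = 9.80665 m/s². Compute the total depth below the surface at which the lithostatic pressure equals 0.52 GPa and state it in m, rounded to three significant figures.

Pressure at base of upper layers: 2450×9.80665×5617 = 1.350×10^8 Pa = 0.1350 GPa
Remaining pressure to be supplied by diorite: 5.200×10^8 − 1.350×10^8 = 3.850×10^8 Pa
Additional depth in diorite = 3.850×10^8 Pa / (2780 kg/m³ × 9.80665 m/s²) = 14124 m
Total depth = 5617 m + 14124 m = 19741 m

19700 m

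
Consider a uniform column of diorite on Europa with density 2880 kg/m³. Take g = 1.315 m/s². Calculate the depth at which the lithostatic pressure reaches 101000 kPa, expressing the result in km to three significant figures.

26.7 km

h = P/(ρg) = 101000 kPa / (2880 kg/m³ × 1.315 m/s²) = 1.010×10^8 Pa / 3787.2 Pa/m = 26669 m
= 26.669 km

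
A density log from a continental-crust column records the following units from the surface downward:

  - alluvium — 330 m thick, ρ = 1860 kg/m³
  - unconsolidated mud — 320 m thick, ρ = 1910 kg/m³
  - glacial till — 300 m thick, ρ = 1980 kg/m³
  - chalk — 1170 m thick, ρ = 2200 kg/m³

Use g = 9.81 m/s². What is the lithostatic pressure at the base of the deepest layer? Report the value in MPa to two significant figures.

alluvium: 1860 kg/m³ × 9.81 m/s² × 330 m = 6.021×10^6 Pa = 6.021 MPa
unconsolidated mud: 1910 kg/m³ × 9.81 m/s² × 320 m = 5.996×10^6 Pa = 5.996 MPa
glacial till: 1980 kg/m³ × 9.81 m/s² × 300 m = 5.827×10^6 Pa = 5.827 MPa
chalk: 2200 kg/m³ × 9.81 m/s² × 1170 m = 2.525×10^7 Pa = 25.25 MPa
Total = 6.021 + 5.996 + 5.827 + 25.25 = 43.095 MPa

43 MPa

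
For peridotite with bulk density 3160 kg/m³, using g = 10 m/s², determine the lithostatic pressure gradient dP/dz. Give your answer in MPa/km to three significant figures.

31.6 MPa/km

dP/dz = ρg = 3160 kg/m³ × 10 m/s² = 31600 Pa/m
= 31600 Pa/m × (1 MPa/km / 1000.0 Pa/m) = 31.600 MPa/km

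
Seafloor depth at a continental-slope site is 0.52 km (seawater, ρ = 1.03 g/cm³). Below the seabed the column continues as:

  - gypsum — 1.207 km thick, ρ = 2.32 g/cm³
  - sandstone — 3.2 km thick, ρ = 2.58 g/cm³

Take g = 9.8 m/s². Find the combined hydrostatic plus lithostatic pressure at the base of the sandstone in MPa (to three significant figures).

114 MPa

seawater: 1030 kg/m³ × 9.8 m/s² × 520 m = 5.249×10^6 Pa = 5.249 MPa
gypsum: 2320 kg/m³ × 9.8 m/s² × 1207 m = 2.744×10^7 Pa = 27.44 MPa
sandstone: 2580 kg/m³ × 9.8 m/s² × 3200 m = 8.091×10^7 Pa = 80.91 MPa
Total = 5.249 + 27.44 + 80.91 = 113.60 MPa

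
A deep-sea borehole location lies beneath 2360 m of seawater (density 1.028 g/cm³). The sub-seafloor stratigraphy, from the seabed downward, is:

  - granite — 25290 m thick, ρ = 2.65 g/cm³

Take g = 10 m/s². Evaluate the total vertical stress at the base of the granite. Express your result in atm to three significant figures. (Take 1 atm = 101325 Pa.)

seawater: 1028 kg/m³ × 10 m/s² × 2360 m = 2.426×10^7 Pa = 239.4 atm
granite: 2650 kg/m³ × 10 m/s² × 25290 m = 6.702×10^8 Pa = 6614 atm
Total = 239.4 + 6614 = 6853.6 atm

6850 atm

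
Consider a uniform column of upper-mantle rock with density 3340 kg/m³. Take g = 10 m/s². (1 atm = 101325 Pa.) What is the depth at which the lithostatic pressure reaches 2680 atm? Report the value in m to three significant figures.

h = P/(ρg) = 2680 atm / (3340 kg/m³ × 10 m/s²) = 2.716×10^8 Pa / 33400 Pa/m = 8130.3 m

8130 m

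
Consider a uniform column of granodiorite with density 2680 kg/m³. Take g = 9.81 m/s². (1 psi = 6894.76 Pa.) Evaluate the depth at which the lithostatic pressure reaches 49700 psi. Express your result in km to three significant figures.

13.0 km

h = P/(ρg) = 49700 psi / (2680 kg/m³ × 9.81 m/s²) = 3.427×10^8 Pa / 26291 Pa/m = 13034 m
= 13.034 km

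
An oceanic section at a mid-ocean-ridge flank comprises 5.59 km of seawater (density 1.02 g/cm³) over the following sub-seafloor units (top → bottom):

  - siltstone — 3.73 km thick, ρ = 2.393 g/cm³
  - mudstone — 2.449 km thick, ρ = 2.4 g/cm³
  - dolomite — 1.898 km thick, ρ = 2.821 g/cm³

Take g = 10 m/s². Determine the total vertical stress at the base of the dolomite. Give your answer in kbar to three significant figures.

seawater: 1020 kg/m³ × 10 m/s² × 5590 m = 5.702×10^7 Pa = 0.5702 kbar
siltstone: 2393 kg/m³ × 10 m/s² × 3730 m = 8.926×10^7 Pa = 0.8926 kbar
mudstone: 2400 kg/m³ × 10 m/s² × 2449 m = 5.878×10^7 Pa = 0.5878 kbar
dolomite: 2821 kg/m³ × 10 m/s² × 1898 m = 5.354×10^7 Pa = 0.5354 kbar
Total = 0.5702 + 0.8926 + 0.5878 + 0.5354 = 2.5860 kbar

2.59 kbar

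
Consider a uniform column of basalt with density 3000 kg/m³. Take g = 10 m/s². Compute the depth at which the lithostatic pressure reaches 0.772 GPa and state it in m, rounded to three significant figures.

25700 m

h = P/(ρg) = 0.772 GPa / (3000 kg/m³ × 10 m/s²) = 7.720×10^8 Pa / 30000 Pa/m = 25733 m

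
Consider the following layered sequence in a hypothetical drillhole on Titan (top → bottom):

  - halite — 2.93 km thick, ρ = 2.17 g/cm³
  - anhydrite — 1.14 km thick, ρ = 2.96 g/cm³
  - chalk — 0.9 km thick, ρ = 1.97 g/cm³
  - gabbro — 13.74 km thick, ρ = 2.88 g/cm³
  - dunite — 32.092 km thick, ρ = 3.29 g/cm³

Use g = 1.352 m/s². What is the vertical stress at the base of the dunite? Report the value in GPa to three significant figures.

0.212 GPa

halite: 2170 kg/m³ × 1.352 m/s² × 2930 m = 8.596×10^6 Pa = 8.596×10^-3 GPa
anhydrite: 2960 kg/m³ × 1.352 m/s² × 1140 m = 4.562×10^6 Pa = 4.562×10^-3 GPa
chalk: 1970 kg/m³ × 1.352 m/s² × 900 m = 2.397×10^6 Pa = 2.397×10^-3 GPa
gabbro: 2880 kg/m³ × 1.352 m/s² × 13740 m = 5.350×10^7 Pa = 0.05350 GPa
dunite: 3290 kg/m³ × 1.352 m/s² × 32092 m = 1.427×10^8 Pa = 0.1427 GPa
Total = 8.596×10^-3 + 4.562×10^-3 + 2.397×10^-3 + 0.05350 + 0.1427 = 0.21180 GPa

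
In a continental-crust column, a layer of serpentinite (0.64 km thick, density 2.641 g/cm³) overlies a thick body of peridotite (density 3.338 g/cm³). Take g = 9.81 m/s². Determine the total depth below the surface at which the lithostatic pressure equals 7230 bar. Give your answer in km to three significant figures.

22.2 km

Pressure at base of upper layers: 2641×9.81×640 = 1.658×10^7 Pa = 165.8 bar
Remaining pressure to be supplied by peridotite: 7.230×10^8 − 1.658×10^7 = 7.064×10^8 Pa
Additional depth in peridotite = 7.064×10^8 Pa / (3338 kg/m³ × 9.81 m/s²) = 21573 m
Total depth = 640 m + 21573 m = 22213 m
= 22.213 km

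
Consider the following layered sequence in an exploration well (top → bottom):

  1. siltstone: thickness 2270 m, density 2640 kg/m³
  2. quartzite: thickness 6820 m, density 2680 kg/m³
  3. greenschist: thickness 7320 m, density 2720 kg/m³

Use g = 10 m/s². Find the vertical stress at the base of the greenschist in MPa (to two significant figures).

siltstone: 2640 kg/m³ × 10 m/s² × 2270 m = 5.993×10^7 Pa = 59.93 MPa
quartzite: 2680 kg/m³ × 10 m/s² × 6820 m = 1.828×10^8 Pa = 182.8 MPa
greenschist: 2720 kg/m³ × 10 m/s² × 7320 m = 1.991×10^8 Pa = 199.1 MPa
Total = 59.93 + 182.8 + 199.1 = 441.81 MPa

440 MPa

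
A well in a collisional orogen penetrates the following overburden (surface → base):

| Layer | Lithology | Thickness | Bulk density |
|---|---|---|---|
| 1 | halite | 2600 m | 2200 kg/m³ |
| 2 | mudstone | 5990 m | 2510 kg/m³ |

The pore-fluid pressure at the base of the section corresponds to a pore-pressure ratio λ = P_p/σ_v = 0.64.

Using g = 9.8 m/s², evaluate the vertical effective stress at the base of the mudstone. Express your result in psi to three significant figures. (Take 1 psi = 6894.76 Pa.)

10600 psi

Overburden (lithostatic) stress σ_v:
halite: 2200 kg/m³ × 9.8 m/s² × 2600 m = 5.606×10^7 Pa = 56.06 MPa
mudstone: 2510 kg/m³ × 9.8 m/s² × 5990 m = 1.473×10^8 Pa = 147.3 MPa
Total = 56.06 + 147.3 = 203.40 MPa
Pore pressure P_p = λ·σ_v = 0.64 × 203.4 MPa = 130.2 MPa
Effective stress σ' = σ_v − P_p = 203.4 − 130.2 = 73.223 MPa = 10620 psi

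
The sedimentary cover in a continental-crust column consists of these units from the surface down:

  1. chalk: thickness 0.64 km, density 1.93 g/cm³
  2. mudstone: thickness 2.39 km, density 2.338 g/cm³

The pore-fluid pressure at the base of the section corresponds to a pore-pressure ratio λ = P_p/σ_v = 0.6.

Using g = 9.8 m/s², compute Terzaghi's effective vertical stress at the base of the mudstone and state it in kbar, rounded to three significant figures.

Overburden (lithostatic) stress σ_v:
chalk: 1930 kg/m³ × 9.8 m/s² × 640 m = 1.210×10^7 Pa = 12.10 MPa
mudstone: 2338 kg/m³ × 9.8 m/s² × 2390 m = 5.476×10^7 Pa = 54.76 MPa
Total = 12.10 + 54.76 = 66.866 MPa
Pore pressure P_p = λ·σ_v = 0.6 × 66.87 MPa = 40.12 MPa
Effective stress σ' = σ_v − P_p = 66.87 − 40.12 = 26.746 MPa = 0.26746 kbar

0.267 kbar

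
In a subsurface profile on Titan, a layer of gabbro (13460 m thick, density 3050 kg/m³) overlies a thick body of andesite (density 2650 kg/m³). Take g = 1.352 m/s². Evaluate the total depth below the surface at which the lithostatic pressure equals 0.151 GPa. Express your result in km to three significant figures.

Pressure at base of upper layers: 3050×1.352×13460 = 5.550×10^7 Pa = 0.05550 GPa
Remaining pressure to be supplied by andesite: 1.510×10^8 − 5.550×10^7 = 9.550×10^7 Pa
Additional depth in andesite = 9.550×10^7 Pa / (2650 kg/m³ × 1.352 m/s²) = 26654 m
Total depth = 13460 m + 26654 m = 40114 m
= 40.114 km

40.1 km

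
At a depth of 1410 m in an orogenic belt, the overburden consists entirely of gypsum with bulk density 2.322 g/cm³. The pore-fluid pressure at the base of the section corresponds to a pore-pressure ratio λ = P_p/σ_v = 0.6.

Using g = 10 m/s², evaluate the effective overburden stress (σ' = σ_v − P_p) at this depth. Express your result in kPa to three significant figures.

Overburden (lithostatic) stress σ_v:
gypsum: 2322 kg/m³ × 10 m/s² × 1410 m = 3.274×10^7 Pa = 32.74 MPa
Pore pressure P_p = λ·σ_v = 0.6 × 32.74 MPa = 19.64 MPa
Effective stress σ' = σ_v − P_p = 32.74 − 19.64 = 13.096 MPa = 13096 kPa

13100 kPa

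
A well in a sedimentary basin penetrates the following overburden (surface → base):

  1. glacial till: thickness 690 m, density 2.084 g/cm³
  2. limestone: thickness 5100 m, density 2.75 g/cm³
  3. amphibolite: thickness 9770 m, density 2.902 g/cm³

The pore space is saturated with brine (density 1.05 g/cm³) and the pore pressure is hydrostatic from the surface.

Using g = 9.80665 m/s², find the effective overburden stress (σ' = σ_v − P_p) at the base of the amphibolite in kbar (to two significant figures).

Overburden (lithostatic) stress σ_v:
glacial till: 2084 kg/m³ × 9.80665 m/s² × 690 m = 1.410×10^7 Pa = 14.10 MPa
limestone: 2750 kg/m³ × 9.80665 m/s² × 5100 m = 1.375×10^8 Pa = 137.5 MPa
amphibolite: 2902 kg/m³ × 9.80665 m/s² × 9770 m = 2.780×10^8 Pa = 278.0 MPa
Total = 14.10 + 137.5 + 278.0 = 429.68 MPa
Pore pressure P_p = 1050 kg/m³ × 9.80665 m/s² × 15560 m = 1.602×10^8 Pa = 160.2 MPa
Effective stress σ' = σ_v − P_p = 429.7 − 160.2 = 269.46 MPa = 2.6946 kbar

2.7 kbar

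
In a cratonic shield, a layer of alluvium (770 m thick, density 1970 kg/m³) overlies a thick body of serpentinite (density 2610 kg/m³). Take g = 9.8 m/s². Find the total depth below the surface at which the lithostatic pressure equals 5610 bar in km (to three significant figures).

22.1 km

Pressure at base of upper layers: 1970×9.8×770 = 1.487×10^7 Pa = 148.7 bar
Remaining pressure to be supplied by serpentinite: 5.610×10^8 − 1.487×10^7 = 5.461×10^8 Pa
Additional depth in serpentinite = 5.461×10^8 Pa / (2610 kg/m³ × 9.8 m/s²) = 21352 m
Total depth = 770 m + 21352 m = 22122 m
= 22.122 km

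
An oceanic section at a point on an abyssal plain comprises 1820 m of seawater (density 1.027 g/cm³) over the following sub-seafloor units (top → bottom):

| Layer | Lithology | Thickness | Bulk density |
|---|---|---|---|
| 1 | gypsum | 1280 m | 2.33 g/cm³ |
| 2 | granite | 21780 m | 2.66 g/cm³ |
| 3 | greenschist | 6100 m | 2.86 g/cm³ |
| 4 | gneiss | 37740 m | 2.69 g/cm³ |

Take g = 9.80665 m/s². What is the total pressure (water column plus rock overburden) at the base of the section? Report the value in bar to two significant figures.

seawater: 1027 kg/m³ × 9.80665 m/s² × 1820 m = 1.833×10^7 Pa = 183.3 bar
gypsum: 2330 kg/m³ × 9.80665 m/s² × 1280 m = 2.925×10^7 Pa = 292.5 bar
granite: 2660 kg/m³ × 9.80665 m/s² × 21780 m = 5.681×10^8 Pa = 5681 bar
greenschist: 2860 kg/m³ × 9.80665 m/s² × 6100 m = 1.711×10^8 Pa = 1711 bar
gneiss: 2690 kg/m³ × 9.80665 m/s² × 37740 m = 9.956×10^8 Pa = 9956 bar
Total = 183.3 + 292.5 + 5681 + 1711 + 9956 = 17824 bar

18000 bar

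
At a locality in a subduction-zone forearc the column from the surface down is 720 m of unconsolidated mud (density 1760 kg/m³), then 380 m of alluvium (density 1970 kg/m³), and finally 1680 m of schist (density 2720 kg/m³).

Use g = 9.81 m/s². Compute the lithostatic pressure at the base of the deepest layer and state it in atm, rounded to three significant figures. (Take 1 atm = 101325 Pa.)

unconsolidated mud: 1760 kg/m³ × 9.81 m/s² × 720 m = 1.243×10^7 Pa = 122.7 atm
alluvium: 1970 kg/m³ × 9.81 m/s² × 380 m = 7.344×10^6 Pa = 72.48 atm
schist: 2720 kg/m³ × 9.81 m/s² × 1680 m = 4.483×10^7 Pa = 442.4 atm
Total = 122.7 + 72.48 + 442.4 = 637.58 atm

638 atm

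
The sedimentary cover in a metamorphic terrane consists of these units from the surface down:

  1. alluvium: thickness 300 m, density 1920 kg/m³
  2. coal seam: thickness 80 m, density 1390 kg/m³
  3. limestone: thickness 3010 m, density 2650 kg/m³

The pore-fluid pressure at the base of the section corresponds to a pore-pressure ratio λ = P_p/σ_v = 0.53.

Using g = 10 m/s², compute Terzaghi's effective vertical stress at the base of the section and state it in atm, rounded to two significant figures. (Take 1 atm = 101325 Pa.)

400 atm

Overburden (lithostatic) stress σ_v:
alluvium: 1920 kg/m³ × 10 m/s² × 300 m = 5.760×10^6 Pa = 5.760 MPa
coal seam: 1390 kg/m³ × 10 m/s² × 80 m = 1.112×10^6 Pa = 1.112 MPa
limestone: 2650 kg/m³ × 10 m/s² × 3010 m = 7.976×10^7 Pa = 79.77 MPa
Total = 5.760 + 1.112 + 79.77 = 86.637 MPa
Pore pressure P_p = λ·σ_v = 0.53 × 86.64 MPa = 45.92 MPa
Effective stress σ' = σ_v − P_p = 86.64 − 45.92 = 40.719 MPa = 401.87 atm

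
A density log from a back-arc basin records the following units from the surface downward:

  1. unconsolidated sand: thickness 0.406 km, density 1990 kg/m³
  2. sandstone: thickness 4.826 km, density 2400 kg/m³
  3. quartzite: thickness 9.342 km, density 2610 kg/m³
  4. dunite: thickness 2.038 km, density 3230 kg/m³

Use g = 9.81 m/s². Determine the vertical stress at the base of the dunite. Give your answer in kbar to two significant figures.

unconsolidated sand: 1990 kg/m³ × 9.81 m/s² × 406 m = 7.926×10^6 Pa = 0.07926 kbar
sandstone: 2400 kg/m³ × 9.81 m/s² × 4826 m = 1.136×10^8 Pa = 1.136 kbar
quartzite: 2610 kg/m³ × 9.81 m/s² × 9342 m = 2.392×10^8 Pa = 2.392 kbar
dunite: 3230 kg/m³ × 9.81 m/s² × 2038 m = 6.458×10^7 Pa = 0.6458 kbar
Total = 0.07926 + 1.136 + 2.392 + 0.6458 = 4.2532 kbar

4.3 kbar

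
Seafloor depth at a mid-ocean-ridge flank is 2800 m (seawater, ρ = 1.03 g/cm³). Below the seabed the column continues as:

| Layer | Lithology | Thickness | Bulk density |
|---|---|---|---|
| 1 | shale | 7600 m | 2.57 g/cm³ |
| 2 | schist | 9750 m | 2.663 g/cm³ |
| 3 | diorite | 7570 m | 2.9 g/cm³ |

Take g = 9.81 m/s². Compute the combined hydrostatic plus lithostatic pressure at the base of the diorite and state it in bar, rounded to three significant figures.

6900 bar

seawater: 1030 kg/m³ × 9.81 m/s² × 2800 m = 2.829×10^7 Pa = 282.9 bar
shale: 2570 kg/m³ × 9.81 m/s² × 7600 m = 1.916×10^8 Pa = 1916 bar
schist: 2663 kg/m³ × 9.81 m/s² × 9750 m = 2.547×10^8 Pa = 2547 bar
diorite: 2900 kg/m³ × 9.81 m/s² × 7570 m = 2.154×10^8 Pa = 2154 bar
Total = 282.9 + 1916 + 2547 + 2154 = 6899.7 bar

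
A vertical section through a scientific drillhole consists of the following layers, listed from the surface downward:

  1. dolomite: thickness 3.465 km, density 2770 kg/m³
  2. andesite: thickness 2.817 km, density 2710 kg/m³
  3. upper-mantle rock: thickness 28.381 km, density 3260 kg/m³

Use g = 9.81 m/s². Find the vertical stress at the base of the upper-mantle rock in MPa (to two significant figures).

dolomite: 2770 kg/m³ × 9.81 m/s² × 3465 m = 9.416×10^7 Pa = 94.16 MPa
andesite: 2710 kg/m³ × 9.81 m/s² × 2817 m = 7.489×10^7 Pa = 74.89 MPa
upper-mantle rock: 3260 kg/m³ × 9.81 m/s² × 28381 m = 9.076×10^8 Pa = 907.6 MPa
Total = 94.16 + 74.89 + 907.6 = 1076.7 MPa

1100 MPa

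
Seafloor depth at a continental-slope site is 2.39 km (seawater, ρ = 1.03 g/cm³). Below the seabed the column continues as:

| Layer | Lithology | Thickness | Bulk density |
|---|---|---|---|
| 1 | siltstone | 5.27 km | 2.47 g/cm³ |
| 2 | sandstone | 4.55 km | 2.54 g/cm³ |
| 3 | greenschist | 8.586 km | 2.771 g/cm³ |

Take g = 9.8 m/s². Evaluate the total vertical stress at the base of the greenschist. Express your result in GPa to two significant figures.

0.50 GPa

seawater: 1030 kg/m³ × 9.8 m/s² × 2390 m = 2.412×10^7 Pa = 0.02412 GPa
siltstone: 2470 kg/m³ × 9.8 m/s² × 5270 m = 1.276×10^8 Pa = 0.1276 GPa
sandstone: 2540 kg/m³ × 9.8 m/s² × 4550 m = 1.133×10^8 Pa = 0.1133 GPa
greenschist: 2771 kg/m³ × 9.8 m/s² × 8586 m = 2.332×10^8 Pa = 0.2332 GPa
Total = 0.02412 + 0.1276 + 0.1133 + 0.2332 = 0.49811 GPa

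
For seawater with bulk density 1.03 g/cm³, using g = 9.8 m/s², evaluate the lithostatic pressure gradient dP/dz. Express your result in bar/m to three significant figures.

0.101 bar/m

dP/dz = ρg = 1030 kg/m³ × 9.8 m/s² = 10094 Pa/m
= 10094 Pa/m × (1 bar/m / 1.0000×10^5 Pa/m) = 0.10094 bar/m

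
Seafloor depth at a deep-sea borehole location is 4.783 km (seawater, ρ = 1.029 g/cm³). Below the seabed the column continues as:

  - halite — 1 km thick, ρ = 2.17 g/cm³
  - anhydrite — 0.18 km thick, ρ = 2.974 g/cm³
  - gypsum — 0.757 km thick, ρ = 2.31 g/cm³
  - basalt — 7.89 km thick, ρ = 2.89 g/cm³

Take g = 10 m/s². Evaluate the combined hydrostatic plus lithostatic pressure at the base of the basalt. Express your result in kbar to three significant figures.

3.22 kbar

seawater: 1029 kg/m³ × 10 m/s² × 4783 m = 4.922×10^7 Pa = 0.4922 kbar
halite: 2170 kg/m³ × 10 m/s² × 1000 m = 2.170×10^7 Pa = 0.2170 kbar
anhydrite: 2974 kg/m³ × 10 m/s² × 180 m = 5.353×10^6 Pa = 0.05353 kbar
gypsum: 2310 kg/m³ × 10 m/s² × 757 m = 1.749×10^7 Pa = 0.1749 kbar
basalt: 2890 kg/m³ × 10 m/s² × 7890 m = 2.280×10^8 Pa = 2.280 kbar
Total = 0.4922 + 0.2170 + 0.05353 + 0.1749 + 2.280 = 3.2178 kbar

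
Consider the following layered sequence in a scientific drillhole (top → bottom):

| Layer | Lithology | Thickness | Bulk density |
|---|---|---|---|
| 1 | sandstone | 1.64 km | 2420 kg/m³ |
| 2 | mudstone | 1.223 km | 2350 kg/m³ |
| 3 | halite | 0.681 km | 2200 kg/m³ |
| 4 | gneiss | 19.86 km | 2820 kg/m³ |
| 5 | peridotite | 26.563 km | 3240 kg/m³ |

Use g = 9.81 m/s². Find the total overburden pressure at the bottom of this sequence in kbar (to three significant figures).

14.8 kbar

sandstone: 2420 kg/m³ × 9.81 m/s² × 1640 m = 3.893×10^7 Pa = 0.3893 kbar
mudstone: 2350 kg/m³ × 9.81 m/s² × 1223 m = 2.819×10^7 Pa = 0.2819 kbar
halite: 2200 kg/m³ × 9.81 m/s² × 681 m = 1.470×10^7 Pa = 0.1470 kbar
gneiss: 2820 kg/m³ × 9.81 m/s² × 19860 m = 5.494×10^8 Pa = 5.494 kbar
peridotite: 3240 kg/m³ × 9.81 m/s² × 26563 m = 8.443×10^8 Pa = 8.443 kbar
Total = 0.3893 + 0.2819 + 0.1470 + 5.494 + 8.443 = 14.755 kbar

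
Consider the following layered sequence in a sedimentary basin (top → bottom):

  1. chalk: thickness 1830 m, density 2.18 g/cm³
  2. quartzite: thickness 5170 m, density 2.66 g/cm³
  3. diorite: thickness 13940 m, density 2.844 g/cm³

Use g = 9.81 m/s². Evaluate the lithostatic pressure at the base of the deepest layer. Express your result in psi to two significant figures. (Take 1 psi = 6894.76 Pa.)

chalk: 2180 kg/m³ × 9.81 m/s² × 1830 m = 3.914×10^7 Pa = 5676 psi
quartzite: 2660 kg/m³ × 9.81 m/s² × 5170 m = 1.349×10^8 Pa = 19567 psi
diorite: 2844 kg/m³ × 9.81 m/s² × 13940 m = 3.889×10^8 Pa = 56408 psi
Total = 5676 + 19567 + 56408 = 81651 psi

82000 psi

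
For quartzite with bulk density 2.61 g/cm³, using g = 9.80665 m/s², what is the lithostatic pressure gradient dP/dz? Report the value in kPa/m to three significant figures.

dP/dz = ρg = 2610 kg/m³ × 9.80665 m/s² = 25595 Pa/m
= 25595 Pa/m × (1 kPa/m / 1000.0 Pa/m) = 25.595 kPa/m

25.6 kPa/m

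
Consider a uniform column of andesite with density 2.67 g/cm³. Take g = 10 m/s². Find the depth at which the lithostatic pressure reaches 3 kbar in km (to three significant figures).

h = P/(ρg) = 3 kbar / (2670 kg/m³ × 10 m/s²) = 3.000×10^8 Pa / 26700 Pa/m = 11236 m
= 11.236 km

11.2 km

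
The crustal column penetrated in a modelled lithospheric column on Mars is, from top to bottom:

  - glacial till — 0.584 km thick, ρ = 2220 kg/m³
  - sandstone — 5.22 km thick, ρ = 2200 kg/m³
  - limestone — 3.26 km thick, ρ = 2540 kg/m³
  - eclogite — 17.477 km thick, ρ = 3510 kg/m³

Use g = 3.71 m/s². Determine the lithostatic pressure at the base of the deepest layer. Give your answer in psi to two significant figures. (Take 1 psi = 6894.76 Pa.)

44000 psi

glacial till: 2220 kg/m³ × 3.71 m/s² × 584 m = 4.810×10^6 Pa = 697.6 psi
sandstone: 2200 kg/m³ × 3.71 m/s² × 5220 m = 4.261×10^7 Pa = 6179 psi
limestone: 2540 kg/m³ × 3.71 m/s² × 3260 m = 3.072×10^7 Pa = 4456 psi
eclogite: 3510 kg/m³ × 3.71 m/s² × 17477 m = 2.276×10^8 Pa = 33009 psi
Total = 697.6 + 6179 + 4456 + 33009 = 44341 psi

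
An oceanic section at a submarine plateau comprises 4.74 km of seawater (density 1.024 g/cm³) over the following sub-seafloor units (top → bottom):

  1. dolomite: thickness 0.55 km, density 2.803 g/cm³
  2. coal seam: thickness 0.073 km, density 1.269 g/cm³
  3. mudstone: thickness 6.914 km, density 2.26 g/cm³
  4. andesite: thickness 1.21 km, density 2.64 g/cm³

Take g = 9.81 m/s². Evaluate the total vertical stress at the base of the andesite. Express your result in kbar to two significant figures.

2.5 kbar

seawater: 1024 kg/m³ × 9.81 m/s² × 4740 m = 4.762×10^7 Pa = 0.4762 kbar
dolomite: 2803 kg/m³ × 9.81 m/s² × 550 m = 1.512×10^7 Pa = 0.1512 kbar
coal seam: 1269 kg/m³ × 9.81 m/s² × 73 m = 9.088×10^5 Pa = 9.088×10^-3 kbar
mudstone: 2260 kg/m³ × 9.81 m/s² × 6914 m = 1.533×10^8 Pa = 1.533 kbar
andesite: 2640 kg/m³ × 9.81 m/s² × 1210 m = 3.134×10^7 Pa = 0.3134 kbar
Total = 0.4762 + 0.1512 + 9.088×10^-3 + 1.533 + 0.3134 = 2.4827 kbar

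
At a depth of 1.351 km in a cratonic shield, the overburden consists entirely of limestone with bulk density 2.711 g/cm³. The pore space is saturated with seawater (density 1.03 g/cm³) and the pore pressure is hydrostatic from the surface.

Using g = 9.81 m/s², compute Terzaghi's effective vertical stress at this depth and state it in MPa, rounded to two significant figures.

22 MPa

Overburden (lithostatic) stress σ_v:
limestone: 2711 kg/m³ × 9.81 m/s² × 1351 m = 3.593×10^7 Pa = 35.93 MPa
Pore pressure P_p = 1030 kg/m³ × 9.81 m/s² × 1351 m = 1.365×10^7 Pa = 13.65 MPa
Effective stress σ' = σ_v − P_p = 35.93 − 13.65 = 22.279 MPa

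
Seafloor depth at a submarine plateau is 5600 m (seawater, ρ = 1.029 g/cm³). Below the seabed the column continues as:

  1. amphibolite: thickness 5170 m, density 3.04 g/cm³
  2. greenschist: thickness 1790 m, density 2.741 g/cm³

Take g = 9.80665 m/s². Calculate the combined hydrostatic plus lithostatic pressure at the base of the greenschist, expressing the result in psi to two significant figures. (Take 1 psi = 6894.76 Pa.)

38000 psi

seawater: 1029 kg/m³ × 9.80665 m/s² × 5600 m = 5.651×10^7 Pa = 8196 psi
amphibolite: 3040 kg/m³ × 9.80665 m/s² × 5170 m = 1.541×10^8 Pa = 22355 psi
greenschist: 2741 kg/m³ × 9.80665 m/s² × 1790 m = 4.812×10^7 Pa = 6979 psi
Total = 8196 + 22355 + 6979 = 37529 psi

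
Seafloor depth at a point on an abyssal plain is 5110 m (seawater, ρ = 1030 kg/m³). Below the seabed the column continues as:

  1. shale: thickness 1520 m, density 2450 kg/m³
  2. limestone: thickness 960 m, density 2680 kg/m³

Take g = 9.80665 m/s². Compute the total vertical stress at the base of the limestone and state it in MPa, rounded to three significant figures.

113 MPa

seawater: 1030 kg/m³ × 9.80665 m/s² × 5110 m = 5.162×10^7 Pa = 51.62 MPa
shale: 2450 kg/m³ × 9.80665 m/s² × 1520 m = 3.652×10^7 Pa = 36.52 MPa
limestone: 2680 kg/m³ × 9.80665 m/s² × 960 m = 2.523×10^7 Pa = 25.23 MPa
Total = 51.62 + 36.52 + 25.23 = 113.37 MPa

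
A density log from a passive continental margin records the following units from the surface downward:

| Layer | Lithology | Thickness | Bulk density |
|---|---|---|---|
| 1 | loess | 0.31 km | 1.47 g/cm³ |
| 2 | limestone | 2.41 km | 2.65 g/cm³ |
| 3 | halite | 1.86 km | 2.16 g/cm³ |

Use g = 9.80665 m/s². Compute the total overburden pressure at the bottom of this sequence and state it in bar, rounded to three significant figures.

1060 bar

loess: 1470 kg/m³ × 9.80665 m/s² × 310 m = 4.469×10^6 Pa = 44.69 bar
limestone: 2650 kg/m³ × 9.80665 m/s² × 2410 m = 6.263×10^7 Pa = 626.3 bar
halite: 2160 kg/m³ × 9.80665 m/s² × 1860 m = 3.940×10^7 Pa = 394.0 bar
Total = 44.69 + 626.3 + 394.0 = 1065.0 bar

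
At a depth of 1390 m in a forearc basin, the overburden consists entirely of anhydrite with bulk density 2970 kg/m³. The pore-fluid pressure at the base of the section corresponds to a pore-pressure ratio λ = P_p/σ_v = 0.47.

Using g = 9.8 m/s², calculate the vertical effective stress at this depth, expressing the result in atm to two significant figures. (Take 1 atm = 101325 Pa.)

210 atm

Overburden (lithostatic) stress σ_v:
anhydrite: 2970 kg/m³ × 9.8 m/s² × 1390 m = 4.046×10^7 Pa = 40.46 MPa
Pore pressure P_p = λ·σ_v = 0.47 × 40.46 MPa = 19.01 MPa
Effective stress σ' = σ_v − P_p = 40.46 − 19.01 = 21.442 MPa = 211.62 atm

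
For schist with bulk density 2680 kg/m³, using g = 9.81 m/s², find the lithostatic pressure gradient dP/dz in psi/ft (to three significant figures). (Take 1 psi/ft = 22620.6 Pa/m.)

dP/dz = ρg = 2680 kg/m³ × 9.81 m/s² = 26291 Pa/m
= 26291 Pa/m × (1 psi/ft / 22621 Pa/m) = 1.1623 psi/ft

1.16 psi/ft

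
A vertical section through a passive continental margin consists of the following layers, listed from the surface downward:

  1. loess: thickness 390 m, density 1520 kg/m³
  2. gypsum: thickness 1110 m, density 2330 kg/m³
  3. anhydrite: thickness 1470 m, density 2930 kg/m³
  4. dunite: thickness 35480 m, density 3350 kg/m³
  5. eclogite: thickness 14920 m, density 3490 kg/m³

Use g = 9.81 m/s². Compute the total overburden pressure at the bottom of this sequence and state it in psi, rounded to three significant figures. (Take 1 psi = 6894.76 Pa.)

254000 psi

loess: 1520 kg/m³ × 9.81 m/s² × 390 m = 5.815×10^6 Pa = 843.4 psi
gypsum: 2330 kg/m³ × 9.81 m/s² × 1110 m = 2.537×10^7 Pa = 3680 psi
anhydrite: 2930 kg/m³ × 9.81 m/s² × 1470 m = 4.225×10^7 Pa = 6128 psi
dunite: 3350 kg/m³ × 9.81 m/s² × 35480 m = 1.166×10^9 Pa = 1.691×10^5 psi
eclogite: 3490 kg/m³ × 9.81 m/s² × 14920 m = 5.108×10^8 Pa = 74087 psi
Total = 843.4 + 3680 + 6128 + 1.691×10^5 + 74087 = 2.5385×10^5 psi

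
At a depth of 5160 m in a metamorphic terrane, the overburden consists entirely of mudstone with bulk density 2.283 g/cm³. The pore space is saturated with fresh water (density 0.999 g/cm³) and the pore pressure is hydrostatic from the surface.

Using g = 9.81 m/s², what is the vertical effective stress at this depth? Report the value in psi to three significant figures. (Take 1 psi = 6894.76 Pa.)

9430 psi

Overburden (lithostatic) stress σ_v:
mudstone: 2283 kg/m³ × 9.81 m/s² × 5160 m = 1.156×10^8 Pa = 115.6 MPa
Pore pressure P_p = 999 kg/m³ × 9.81 m/s² × 5160 m = 5.057×10^7 Pa = 50.57 MPa
Effective stress σ' = σ_v − P_p = 115.6 − 50.57 = 64.996 MPa = 9426.8 psi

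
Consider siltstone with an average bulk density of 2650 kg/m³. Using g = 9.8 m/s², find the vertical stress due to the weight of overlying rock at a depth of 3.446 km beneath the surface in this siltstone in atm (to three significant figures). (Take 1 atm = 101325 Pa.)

siltstone: 2650 kg/m³ × 9.8 m/s² × 3446 m = 8.949×10^7 Pa = 883.2 atm

883 atm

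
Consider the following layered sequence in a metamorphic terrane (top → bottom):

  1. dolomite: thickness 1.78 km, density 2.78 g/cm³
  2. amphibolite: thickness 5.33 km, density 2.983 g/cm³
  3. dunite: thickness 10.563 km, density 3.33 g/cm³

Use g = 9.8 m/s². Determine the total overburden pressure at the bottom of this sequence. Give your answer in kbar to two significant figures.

5.5 kbar

dolomite: 2780 kg/m³ × 9.8 m/s² × 1780 m = 4.849×10^7 Pa = 0.4849 kbar
amphibolite: 2983 kg/m³ × 9.8 m/s² × 5330 m = 1.558×10^8 Pa = 1.558 kbar
dunite: 3330 kg/m³ × 9.8 m/s² × 10563 m = 3.447×10^8 Pa = 3.447 kbar
Total = 0.4849 + 1.558 + 3.447 = 5.4902 kbar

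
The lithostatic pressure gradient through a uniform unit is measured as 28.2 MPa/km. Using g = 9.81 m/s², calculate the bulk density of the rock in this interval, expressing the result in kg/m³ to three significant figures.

ρ = (dP/dz)/g = 28.2 MPa/km / 9.81 m/s² = 28200 Pa/m / 9.81 m/s² = 2874.6 kg/m³

2870 kg/m³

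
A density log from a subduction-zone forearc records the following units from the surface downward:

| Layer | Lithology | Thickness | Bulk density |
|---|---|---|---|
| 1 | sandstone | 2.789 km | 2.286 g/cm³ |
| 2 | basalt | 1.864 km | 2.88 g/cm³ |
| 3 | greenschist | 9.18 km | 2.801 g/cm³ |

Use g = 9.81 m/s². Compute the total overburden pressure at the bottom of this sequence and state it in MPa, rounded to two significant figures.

370 MPa

sandstone: 2286 kg/m³ × 9.81 m/s² × 2789 m = 6.255×10^7 Pa = 62.55 MPa
basalt: 2880 kg/m³ × 9.81 m/s² × 1864 m = 5.266×10^7 Pa = 52.66 MPa
greenschist: 2801 kg/m³ × 9.81 m/s² × 9180 m = 2.522×10^8 Pa = 252.2 MPa
Total = 62.55 + 52.66 + 252.2 = 367.45 MPa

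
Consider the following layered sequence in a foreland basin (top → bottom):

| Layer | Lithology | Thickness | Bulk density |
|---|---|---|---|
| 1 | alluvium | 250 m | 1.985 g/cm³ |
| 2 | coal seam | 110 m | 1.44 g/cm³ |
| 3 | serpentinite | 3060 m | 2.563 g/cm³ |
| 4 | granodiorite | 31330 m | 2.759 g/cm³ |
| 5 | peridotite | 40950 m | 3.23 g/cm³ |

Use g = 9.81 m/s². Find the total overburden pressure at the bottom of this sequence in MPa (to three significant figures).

alluvium: 1985 kg/m³ × 9.81 m/s² × 250 m = 4.868×10^6 Pa = 4.868 MPa
coal seam: 1440 kg/m³ × 9.81 m/s² × 110 m = 1.554×10^6 Pa = 1.554 MPa
serpentinite: 2563 kg/m³ × 9.81 m/s² × 3060 m = 7.694×10^7 Pa = 76.94 MPa
granodiorite: 2759 kg/m³ × 9.81 m/s² × 31330 m = 8.480×10^8 Pa = 848.0 MPa
peridotite: 3230 kg/m³ × 9.81 m/s² × 40950 m = 1.298×10^9 Pa = 1298 MPa
Total = 4.868 + 1.554 + 76.94 + 848.0 + 1298 = 2228.9 MPa

2230 MPa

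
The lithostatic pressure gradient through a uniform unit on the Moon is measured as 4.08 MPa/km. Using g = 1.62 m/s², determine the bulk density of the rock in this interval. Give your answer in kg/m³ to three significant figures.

2520 kg/m³

ρ = (dP/dz)/g = 4.08 MPa/km / 1.62 m/s² = 4080.0 Pa/m / 1.62 m/s² = 2518.5 kg/m³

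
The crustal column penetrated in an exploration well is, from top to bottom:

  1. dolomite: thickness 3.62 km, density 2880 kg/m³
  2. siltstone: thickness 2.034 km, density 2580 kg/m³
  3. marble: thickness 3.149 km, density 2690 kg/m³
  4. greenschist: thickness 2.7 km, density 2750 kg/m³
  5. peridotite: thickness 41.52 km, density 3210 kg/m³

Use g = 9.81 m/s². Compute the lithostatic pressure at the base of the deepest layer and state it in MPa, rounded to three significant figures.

1620 MPa

dolomite: 2880 kg/m³ × 9.81 m/s² × 3620 m = 1.023×10^8 Pa = 102.3 MPa
siltstone: 2580 kg/m³ × 9.81 m/s² × 2034 m = 5.148×10^7 Pa = 51.48 MPa
marble: 2690 kg/m³ × 9.81 m/s² × 3149 m = 8.310×10^7 Pa = 83.10 MPa
greenschist: 2750 kg/m³ × 9.81 m/s² × 2700 m = 7.284×10^7 Pa = 72.84 MPa
peridotite: 3210 kg/m³ × 9.81 m/s² × 41520 m = 1.307×10^9 Pa = 1307 MPa
Total = 102.3 + 51.48 + 83.10 + 72.84 + 1307 = 1617.2 MPa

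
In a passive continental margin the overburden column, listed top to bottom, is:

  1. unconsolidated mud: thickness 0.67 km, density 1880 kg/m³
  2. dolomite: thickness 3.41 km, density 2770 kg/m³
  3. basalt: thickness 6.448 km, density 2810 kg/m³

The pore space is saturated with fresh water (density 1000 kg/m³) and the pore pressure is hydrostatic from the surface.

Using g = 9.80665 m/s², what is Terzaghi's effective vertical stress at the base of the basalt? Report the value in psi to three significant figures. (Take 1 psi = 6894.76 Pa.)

Overburden (lithostatic) stress σ_v:
unconsolidated mud: 1880 kg/m³ × 9.80665 m/s² × 670 m = 1.235×10^7 Pa = 12.35 MPa
dolomite: 2770 kg/m³ × 9.80665 m/s² × 3410 m = 9.263×10^7 Pa = 92.63 MPa
basalt: 2810 kg/m³ × 9.80665 m/s² × 6448 m = 1.777×10^8 Pa = 177.7 MPa
Total = 12.35 + 92.63 + 177.7 = 282.67 MPa
Pore pressure P_p = 1000 kg/m³ × 9.80665 m/s² × 10528 m = 1.032×10^8 Pa = 103.2 MPa
Effective stress σ' = σ_v − P_p = 282.7 − 103.2 = 179.42 MPa = 26023 psi

26000 psi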